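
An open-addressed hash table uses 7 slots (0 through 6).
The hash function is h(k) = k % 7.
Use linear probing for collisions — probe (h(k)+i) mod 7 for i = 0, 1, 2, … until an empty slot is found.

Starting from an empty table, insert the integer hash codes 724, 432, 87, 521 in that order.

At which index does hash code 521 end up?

6

724 hashes to 3; slot 3 is free → place at 3.
432 hashes to 5; slot 5 is free → place at 5.
87 hashes to 3; 3 taken → place at 4.
521 hashes to 3; 3,4,5 taken → place at 6.
Table: [., ., ., 724, 87, 432, 521]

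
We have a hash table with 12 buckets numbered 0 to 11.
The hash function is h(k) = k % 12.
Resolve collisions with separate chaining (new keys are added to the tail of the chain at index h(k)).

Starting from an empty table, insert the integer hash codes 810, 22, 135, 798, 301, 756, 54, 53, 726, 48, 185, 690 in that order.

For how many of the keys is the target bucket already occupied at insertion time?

6

Insert 810: h=6, bucket 6 empty → new chain.
Insert 22: h=10, bucket 10 empty → new chain.
Insert 135: h=3, bucket 3 empty → new chain.
Insert 798: h=6, bucket 6 nonempty → append to chain.
Insert 301: h=1, bucket 1 empty → new chain.
Insert 756: h=0, bucket 0 empty → new chain.
Insert 54: h=6, bucket 6 nonempty → append to chain.
Insert 53: h=5, bucket 5 empty → new chain.
Insert 726: h=6, bucket 6 nonempty → append to chain.
Insert 48: h=0, bucket 0 nonempty → append to chain.
Insert 185: h=5, bucket 5 nonempty → append to chain.
Insert 690: h=6, bucket 6 nonempty → append to chain.
Final buckets:
0: 756 -> 48
1: 301
2: _
3: 135
4: _
5: 53 -> 185
6: 810 -> 798 -> 54 -> 726 -> 690
7: _
8: _
9: _
10: 22
11: _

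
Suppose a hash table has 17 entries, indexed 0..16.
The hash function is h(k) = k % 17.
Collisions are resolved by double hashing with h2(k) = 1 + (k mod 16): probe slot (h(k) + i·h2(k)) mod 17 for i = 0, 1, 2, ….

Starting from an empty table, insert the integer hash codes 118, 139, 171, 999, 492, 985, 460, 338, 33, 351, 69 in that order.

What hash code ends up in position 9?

985

Insert 118: h=16, slot 16 empty -> index 16.
Insert 139: h=3, slot 3 empty -> index 3.
Insert 171: h=1, slot 1 empty -> index 1.
Insert 999: h=13, slot 13 empty -> index 13.
Insert 492: h=16, h2=13, slot 16 occupied -> index 12.
Insert 985: h=16, h2=10, slot 16 occupied -> index 9.
Insert 460: h=1, h2=13, slot 1 occupied -> index 14.
Insert 338: h=15, slot 15 empty -> index 15.
Insert 33: h=16, h2=2, slots 16,1,3 occupied -> index 5.
Insert 351: h=11, slot 11 empty -> index 11.
Insert 69: h=1, h2=6, slot 1 occupied -> index 7.
Table: [., 171, ., 139, ., 33, ., 69, ., 985, ., 351, 492, 999, 460, 338, 118]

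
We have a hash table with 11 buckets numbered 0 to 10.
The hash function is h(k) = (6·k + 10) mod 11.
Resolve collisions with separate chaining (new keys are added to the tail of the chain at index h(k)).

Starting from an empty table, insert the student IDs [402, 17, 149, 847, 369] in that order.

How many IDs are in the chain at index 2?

4

402 -> bucket 2
17 -> bucket 2 (collision)
149 -> bucket 2 (collision)
847 -> bucket 10
369 -> bucket 2 (collision)
Final buckets:
0: .
1: .
2: 402 -> 17 -> 149 -> 369
3: .
4: .
5: .
6: .
7: .
8: .
9: .
10: 847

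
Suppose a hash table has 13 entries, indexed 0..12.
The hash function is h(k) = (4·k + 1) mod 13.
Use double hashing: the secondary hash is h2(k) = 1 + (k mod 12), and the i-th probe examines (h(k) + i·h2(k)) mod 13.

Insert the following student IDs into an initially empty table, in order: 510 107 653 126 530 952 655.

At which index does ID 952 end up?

510: h=0 => slot 0
107: h=0, h2=12, probe 0,12 => slot 12
653: h=0, h2=6, probe 0,6 => slot 6
126: h=11 => slot 11
530: h=2 => slot 2
952: h=0, h2=5, probe 0,5 => slot 5
655: h=8 => slot 8
Table: [510, _, 530, _, _, 952, 653, _, 655, _, _, 126, 107]

5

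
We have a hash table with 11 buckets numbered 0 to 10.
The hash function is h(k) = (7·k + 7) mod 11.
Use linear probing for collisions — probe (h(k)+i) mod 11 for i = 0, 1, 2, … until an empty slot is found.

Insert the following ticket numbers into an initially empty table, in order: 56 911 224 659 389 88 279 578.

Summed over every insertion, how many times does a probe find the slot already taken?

10

56: h=3 => slot 3
911: h=4 => slot 4
224: h=2 => slot 2
659: h=0 => slot 0
389: h=2, probe 2,3,4,5 => slot 5
88: h=7 => slot 7
279: h=2, probe 2,3,4,5,6 => slot 6
578: h=5, probe 5,6,7,8 => slot 8
Table: [659, ., 224, 56, 911, 389, 279, 88, 578, ., .]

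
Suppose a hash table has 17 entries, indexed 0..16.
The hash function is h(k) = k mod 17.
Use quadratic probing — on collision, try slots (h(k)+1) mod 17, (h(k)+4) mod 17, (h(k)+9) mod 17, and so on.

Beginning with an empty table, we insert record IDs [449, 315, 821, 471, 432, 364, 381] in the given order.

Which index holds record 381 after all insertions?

16

449: h=7 → slot 7
315: h=9 → slot 9
821: h=5 → slot 5
471: h=12 → slot 12
432: h=7, probe 7,8 → slot 8
364: h=7, probe 7,8,11 → slot 11
381: h=7, probe 7,8,11,16 → slot 16
Table: [_, _, _, _, _, 821, _, 449, 432, 315, _, 364, 471, _, _, _, 381]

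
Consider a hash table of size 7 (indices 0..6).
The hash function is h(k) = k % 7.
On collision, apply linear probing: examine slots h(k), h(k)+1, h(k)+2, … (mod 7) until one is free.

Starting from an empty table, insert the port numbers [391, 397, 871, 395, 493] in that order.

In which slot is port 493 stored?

Insert 391: h=6, slot 6 empty → index 6.
Insert 397: h=5, slot 5 empty → index 5.
Insert 871: h=3, slot 3 empty → index 3.
Insert 395: h=3, slot 3 occupied → index 4.
Insert 493: h=3, slots 3,4,5,6 occupied → index 0.
Table: [493, _, _, 871, 395, 397, 391]

0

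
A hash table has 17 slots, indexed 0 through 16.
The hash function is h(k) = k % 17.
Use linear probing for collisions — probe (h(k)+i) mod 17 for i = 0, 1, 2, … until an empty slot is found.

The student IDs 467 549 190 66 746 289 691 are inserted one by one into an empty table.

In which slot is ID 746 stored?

467: h=8 → slot 8
549: h=5 → slot 5
190: h=3 → slot 3
66: h=15 → slot 15
746: h=15, probe 15,16 → slot 16
289: h=0 → slot 0
691: h=11 → slot 11
Table: [289, —, —, 190, —, 549, —, —, 467, —, —, 691, —, —, —, 66, 746]

16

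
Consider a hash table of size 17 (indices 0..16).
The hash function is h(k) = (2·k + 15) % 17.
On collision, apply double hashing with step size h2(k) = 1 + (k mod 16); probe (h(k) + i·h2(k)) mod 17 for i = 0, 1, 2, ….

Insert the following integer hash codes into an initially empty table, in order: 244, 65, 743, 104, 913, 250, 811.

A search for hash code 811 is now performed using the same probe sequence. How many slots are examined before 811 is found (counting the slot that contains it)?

Insert 244: h=10, slot 10 empty => index 10.
Insert 65: h=9, slot 9 empty => index 9.
Insert 743: h=5, slot 5 empty => index 5.
Insert 104: h=2, slot 2 empty => index 2.
Insert 913: h=5, h2=2, slot 5 occupied => index 7.
Insert 250: h=5, h2=11, slot 5 occupied => index 16.
Insert 811: h=5, h2=12, slot 5 occupied => index 0.
Table: [811, -, 104, -, -, 743, -, 913, -, 65, 244, -, -, -, -, -, 250]
Lookup 811: h=5, h2=12, probe 5,0 → found at 0.

2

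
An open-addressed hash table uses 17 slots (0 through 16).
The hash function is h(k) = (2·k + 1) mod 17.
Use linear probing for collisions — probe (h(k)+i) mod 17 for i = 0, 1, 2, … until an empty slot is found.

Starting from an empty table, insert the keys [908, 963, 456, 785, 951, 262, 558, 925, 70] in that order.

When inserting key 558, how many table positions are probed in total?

2

908: h=15 => slot 15
963: h=6 => slot 6
456: h=12 => slot 12
785: h=7 => slot 7
951: h=16 => slot 16
262: h=15, probe 15,16,0 => slot 0
558: h=12, probe 12,13 => slot 13
925: h=15, probe 15,16,0,1 => slot 1
70: h=5 => slot 5
Table: [262, 925, ., ., ., 70, 963, 785, ., ., ., ., 456, 558, ., 908, 951]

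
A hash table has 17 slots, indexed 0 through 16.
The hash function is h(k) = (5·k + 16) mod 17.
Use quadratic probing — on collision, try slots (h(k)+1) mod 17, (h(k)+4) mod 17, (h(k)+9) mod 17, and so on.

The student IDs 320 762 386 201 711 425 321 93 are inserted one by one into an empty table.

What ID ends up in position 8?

386

320 hashes to 1; slot 1 is free → place at 1.
762 hashes to 1; 1 taken → place at 2.
386 hashes to 8; slot 8 is free → place at 8.
201 hashes to 1; 1,2 taken → place at 5.
711 hashes to 1; 1,2,5 taken → place at 10.
425 hashes to 16; slot 16 is free → place at 16.
321 hashes to 6; slot 6 is free → place at 6.
93 hashes to 5; 5,6 taken → place at 9.
Table: [_, 320, 762, _, _, 201, 321, _, 386, 93, 711, _, _, _, _, _, 425]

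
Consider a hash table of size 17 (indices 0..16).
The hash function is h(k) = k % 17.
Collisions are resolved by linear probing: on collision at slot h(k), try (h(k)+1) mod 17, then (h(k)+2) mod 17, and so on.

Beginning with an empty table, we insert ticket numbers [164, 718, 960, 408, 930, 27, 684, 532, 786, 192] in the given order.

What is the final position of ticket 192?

9

164: h=11 -> slot 11
718: h=4 -> slot 4
960: h=8 -> slot 8
408: h=0 -> slot 0
930: h=12 -> slot 12
27: h=10 -> slot 10
684: h=4, probe 4,5 -> slot 5
532: h=5, probe 5,6 -> slot 6
786: h=4, probe 4,5,6,7 -> slot 7
192: h=5, probe 5,6,7,8,9 -> slot 9
Table: [408, -, -, -, 718, 684, 532, 786, 960, 192, 27, 164, 930, -, -, -, -]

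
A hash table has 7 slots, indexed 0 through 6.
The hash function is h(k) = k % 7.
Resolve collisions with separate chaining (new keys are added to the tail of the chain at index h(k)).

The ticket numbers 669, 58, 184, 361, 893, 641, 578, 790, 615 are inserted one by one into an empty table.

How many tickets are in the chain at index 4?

5

669 → bucket 4
58 → bucket 2
184 → bucket 2 (collision)
361 → bucket 4 (collision)
893 → bucket 4 (collision)
641 → bucket 4 (collision)
578 → bucket 4 (collision)
790 → bucket 6
615 → bucket 6 (collision)
Final buckets:
0: _
1: _
2: 58 -> 184
3: _
4: 669 -> 361 -> 893 -> 641 -> 578
5: _
6: 790 -> 615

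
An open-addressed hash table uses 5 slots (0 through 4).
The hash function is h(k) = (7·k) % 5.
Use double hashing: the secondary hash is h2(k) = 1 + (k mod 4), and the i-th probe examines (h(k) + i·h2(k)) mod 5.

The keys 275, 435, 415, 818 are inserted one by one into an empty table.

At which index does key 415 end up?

Insert 275: h=0, slot 0 empty → index 0.
Insert 435: h=0, h2=4, slot 0 occupied → index 4.
Insert 415: h=0, h2=4, slots 0,4 occupied → index 3.
Insert 818: h=1, slot 1 empty → index 1.
Table: [275, 818, —, 415, 435]

3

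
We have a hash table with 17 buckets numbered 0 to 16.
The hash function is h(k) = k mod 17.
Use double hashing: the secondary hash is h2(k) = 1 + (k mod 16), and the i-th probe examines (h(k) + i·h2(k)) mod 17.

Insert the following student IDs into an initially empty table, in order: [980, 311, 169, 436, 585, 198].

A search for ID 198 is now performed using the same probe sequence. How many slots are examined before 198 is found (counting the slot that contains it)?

2

980 hashes to 11; slot 11 is free => place at 11.
311 hashes to 5; slot 5 is free => place at 5.
169 hashes to 16; slot 16 is free => place at 16.
436 hashes to 11, h2=5; 11,16 taken => place at 4.
585 hashes to 7; slot 7 is free => place at 7.
198 hashes to 11, h2=7; 11 taken => place at 1.
Table: [∅, 198, ∅, ∅, 436, 311, ∅, 585, ∅, ∅, ∅, 980, ∅, ∅, ∅, ∅, 169]
Lookup 198: h=11, h2=7, probe 11,1 → found at 1.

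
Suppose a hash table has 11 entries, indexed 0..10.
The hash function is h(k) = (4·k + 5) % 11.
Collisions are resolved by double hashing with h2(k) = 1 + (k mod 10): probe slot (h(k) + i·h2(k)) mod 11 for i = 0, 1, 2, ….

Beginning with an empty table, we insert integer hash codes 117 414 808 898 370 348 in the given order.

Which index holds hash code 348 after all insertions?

117: h=0 => slot 0
414: h=0, h2=5, probe 0,5 => slot 5
808: h=3 => slot 3
898: h=0, h2=9, probe 0,9 => slot 9
370: h=0, h2=1, probe 0,1 => slot 1
348: h=0, h2=9, probe 0,9,7 => slot 7
Table: [117, 370, _, 808, _, 414, _, 348, _, 898, _]

7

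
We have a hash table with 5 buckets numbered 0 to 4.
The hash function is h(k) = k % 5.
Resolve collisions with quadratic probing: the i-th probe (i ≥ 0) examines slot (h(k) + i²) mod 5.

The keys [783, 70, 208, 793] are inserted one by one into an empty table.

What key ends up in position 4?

Insert 783: h=3, slot 3 empty => index 3.
Insert 70: h=0, slot 0 empty => index 0.
Insert 208: h=3, slot 3 occupied => index 4.
Insert 793: h=3, slots 3,4 occupied => index 2.
Table: [70, ∅, 793, 783, 208]

208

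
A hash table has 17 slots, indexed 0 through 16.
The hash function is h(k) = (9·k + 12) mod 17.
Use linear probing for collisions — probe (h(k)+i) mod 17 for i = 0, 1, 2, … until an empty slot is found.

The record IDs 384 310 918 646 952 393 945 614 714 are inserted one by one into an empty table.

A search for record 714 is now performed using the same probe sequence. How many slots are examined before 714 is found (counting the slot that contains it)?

9

384: h=0 -> slot 0
310: h=14 -> slot 14
918: h=12 -> slot 12
646: h=12, probe 12,13 -> slot 13
952: h=12, probe 12,13,14,15 -> slot 15
393: h=13, probe 13,14,15,16 -> slot 16
945: h=0, probe 0,1 -> slot 1
614: h=13, probe 13,14,15,16,0,1,2 -> slot 2
714: h=12, probe 12,13,14,15,16,0,1,2,3 -> slot 3
Table: [384, 945, 614, 714, ., ., ., ., ., ., ., ., 918, 646, 310, 952, 393]
Lookup 714: h=12, probe 12,13,14,15,16,0,1,2,3 → found at 3.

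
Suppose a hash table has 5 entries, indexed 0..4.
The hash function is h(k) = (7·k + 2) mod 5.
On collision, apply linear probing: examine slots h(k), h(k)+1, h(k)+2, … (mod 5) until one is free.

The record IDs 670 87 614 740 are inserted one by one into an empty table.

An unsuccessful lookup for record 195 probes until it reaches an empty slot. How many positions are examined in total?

3

670 hashes to 2; slot 2 is free => place at 2.
87 hashes to 1; slot 1 is free => place at 1.
614 hashes to 0; slot 0 is free => place at 0.
740 hashes to 2; 2 taken => place at 3.
Table: [614, 87, 670, 740, ∅]
Lookup 195: h=2, probe 2,3,4 → slot 4 empty, not found.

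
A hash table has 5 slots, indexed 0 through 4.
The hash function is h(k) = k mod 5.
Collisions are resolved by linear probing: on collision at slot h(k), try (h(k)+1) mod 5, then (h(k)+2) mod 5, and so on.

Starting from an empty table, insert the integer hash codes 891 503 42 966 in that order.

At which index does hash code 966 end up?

4

891: h=1 → slot 1
503: h=3 → slot 3
42: h=2 → slot 2
966: h=1, probe 1,2,3,4 → slot 4
Table: [-, 891, 42, 503, 966]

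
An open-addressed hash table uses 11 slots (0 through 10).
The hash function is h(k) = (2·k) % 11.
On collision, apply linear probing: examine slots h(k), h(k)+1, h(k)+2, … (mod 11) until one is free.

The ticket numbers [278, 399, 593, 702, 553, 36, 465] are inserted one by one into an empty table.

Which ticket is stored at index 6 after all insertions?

278

Insert 278: h=6, slot 6 empty -> index 6.
Insert 399: h=6, slot 6 occupied -> index 7.
Insert 593: h=9, slot 9 empty -> index 9.
Insert 702: h=7, slot 7 occupied -> index 8.
Insert 553: h=6, slots 6,7,8,9 occupied -> index 10.
Insert 36: h=6, slots 6,7,8,9,10 occupied -> index 0.
Insert 465: h=6, slots 6,7,8,9,10,0 occupied -> index 1.
Table: [36, 465, _, _, _, _, 278, 399, 702, 593, 553]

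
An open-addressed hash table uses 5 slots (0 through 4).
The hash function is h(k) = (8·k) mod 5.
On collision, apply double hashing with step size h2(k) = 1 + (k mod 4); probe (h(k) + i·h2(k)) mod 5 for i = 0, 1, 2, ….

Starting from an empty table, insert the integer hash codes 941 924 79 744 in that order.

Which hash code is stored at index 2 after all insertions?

941: h=3 -> slot 3
924: h=2 -> slot 2
79: h=2, h2=4, probe 2,1 -> slot 1
744: h=2, h2=1, probe 2,3,4 -> slot 4
Table: [—, 79, 924, 941, 744]

924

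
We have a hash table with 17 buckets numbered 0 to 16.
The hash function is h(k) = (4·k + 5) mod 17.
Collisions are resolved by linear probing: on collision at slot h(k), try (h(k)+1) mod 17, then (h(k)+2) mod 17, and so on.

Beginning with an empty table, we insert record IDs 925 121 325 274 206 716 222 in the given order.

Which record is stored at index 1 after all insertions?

716

925: h=16 → slot 16
121: h=13 → slot 13
325: h=13, probe 13,14 → slot 14
274: h=13, probe 13,14,15 → slot 15
206: h=13, probe 13,14,15,16,0 → slot 0
716: h=13, probe 13,14,15,16,0,1 → slot 1
222: h=9 → slot 9
Table: [206, 716, ., ., ., ., ., ., ., 222, ., ., ., 121, 325, 274, 925]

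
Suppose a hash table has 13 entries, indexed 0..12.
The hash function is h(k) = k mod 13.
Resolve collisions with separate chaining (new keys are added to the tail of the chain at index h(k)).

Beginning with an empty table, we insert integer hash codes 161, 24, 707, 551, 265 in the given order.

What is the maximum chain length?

Insert 161: h=5, bucket 5 empty -> new chain.
Insert 24: h=11, bucket 11 empty -> new chain.
Insert 707: h=5, bucket 5 nonempty -> append to chain.
Insert 551: h=5, bucket 5 nonempty -> append to chain.
Insert 265: h=5, bucket 5 nonempty -> append to chain.
Final buckets:
0: -
1: -
2: -
3: -
4: -
5: 161 -> 707 -> 551 -> 265
6: -
7: -
8: -
9: -
10: -
11: 24
12: -

4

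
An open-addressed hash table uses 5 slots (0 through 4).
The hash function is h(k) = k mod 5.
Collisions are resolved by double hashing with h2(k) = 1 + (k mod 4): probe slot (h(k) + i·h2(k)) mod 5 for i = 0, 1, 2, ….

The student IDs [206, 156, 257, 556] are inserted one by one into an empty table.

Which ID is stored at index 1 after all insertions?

206

Insert 206: h=1, slot 1 empty -> index 1.
Insert 156: h=1, h2=1, slot 1 occupied -> index 2.
Insert 257: h=2, h2=2, slot 2 occupied -> index 4.
Insert 556: h=1, h2=1, slots 1,2 occupied -> index 3.
Table: [_, 206, 156, 556, 257]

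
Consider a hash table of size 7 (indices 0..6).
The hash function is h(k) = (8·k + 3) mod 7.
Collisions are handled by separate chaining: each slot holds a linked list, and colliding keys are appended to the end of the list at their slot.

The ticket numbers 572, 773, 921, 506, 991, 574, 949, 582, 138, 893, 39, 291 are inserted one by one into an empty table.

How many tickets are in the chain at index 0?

6

572 -> bucket 1
773 -> bucket 6
921 -> bucket 0
506 -> bucket 5
991 -> bucket 0 (collision)
574 -> bucket 3
949 -> bucket 0 (collision)
582 -> bucket 4
138 -> bucket 1 (collision)
893 -> bucket 0 (collision)
39 -> bucket 0 (collision)
291 -> bucket 0 (collision)
Final buckets:
0: 921 -> 991 -> 949 -> 893 -> 39 -> 291
1: 572 -> 138
2: _
3: 574
4: 582
5: 506
6: 773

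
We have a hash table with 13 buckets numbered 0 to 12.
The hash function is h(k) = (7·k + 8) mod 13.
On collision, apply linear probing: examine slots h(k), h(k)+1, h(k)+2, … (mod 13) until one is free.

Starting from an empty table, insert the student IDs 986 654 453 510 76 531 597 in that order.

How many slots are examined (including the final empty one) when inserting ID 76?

986 hashes to 7; slot 7 is free → place at 7.
654 hashes to 10; slot 10 is free → place at 10.
453 hashes to 7; 7 taken → place at 8.
510 hashes to 3; slot 3 is free → place at 3.
76 hashes to 7; 7,8 taken → place at 9.
531 hashes to 7; 7,8,9,10 taken → place at 11.
597 hashes to 1; slot 1 is free → place at 1.
Table: [-, 597, -, 510, -, -, -, 986, 453, 76, 654, 531, -]

3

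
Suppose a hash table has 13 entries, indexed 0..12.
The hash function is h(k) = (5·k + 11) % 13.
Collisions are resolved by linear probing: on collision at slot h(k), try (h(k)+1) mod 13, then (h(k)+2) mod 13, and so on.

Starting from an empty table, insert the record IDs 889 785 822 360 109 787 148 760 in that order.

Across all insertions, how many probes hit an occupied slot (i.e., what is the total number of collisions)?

7

Insert 889: h=10, slot 10 empty => index 10.
Insert 785: h=10, slot 10 occupied => index 11.
Insert 822: h=0, slot 0 empty => index 0.
Insert 360: h=4, slot 4 empty => index 4.
Insert 109: h=10, slots 10,11 occupied => index 12.
Insert 787: h=7, slot 7 empty => index 7.
Insert 148: h=10, slots 10,11,12,0 occupied => index 1.
Insert 760: h=2, slot 2 empty => index 2.
Table: [822, 148, 760, ., 360, ., ., 787, ., ., 889, 785, 109]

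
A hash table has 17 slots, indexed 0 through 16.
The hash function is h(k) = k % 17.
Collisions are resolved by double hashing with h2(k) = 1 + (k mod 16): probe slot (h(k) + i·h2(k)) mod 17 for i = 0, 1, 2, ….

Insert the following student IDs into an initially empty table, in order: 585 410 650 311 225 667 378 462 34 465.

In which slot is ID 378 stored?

585: h=7 => slot 7
410: h=2 => slot 2
650: h=4 => slot 4
311: h=5 => slot 5
225: h=4, h2=2, probe 4,6 => slot 6
667: h=4, h2=12, probe 4,16 => slot 16
378: h=4, h2=11, probe 4,15 => slot 15
462: h=3 => slot 3
34: h=0 => slot 0
465: h=6, h2=2, probe 6,8 => slot 8
Table: [34, _, 410, 462, 650, 311, 225, 585, 465, _, _, _, _, _, _, 378, 667]

15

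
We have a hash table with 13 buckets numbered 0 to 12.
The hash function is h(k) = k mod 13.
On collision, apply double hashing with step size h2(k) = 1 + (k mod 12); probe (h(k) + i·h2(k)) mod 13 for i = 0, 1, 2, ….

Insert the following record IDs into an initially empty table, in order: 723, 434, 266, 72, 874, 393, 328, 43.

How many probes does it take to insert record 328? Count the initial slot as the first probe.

723 hashes to 8; slot 8 is free => place at 8.
434 hashes to 5; slot 5 is free => place at 5.
266 hashes to 6; slot 6 is free => place at 6.
72 hashes to 7; slot 7 is free => place at 7.
874 hashes to 3; slot 3 is free => place at 3.
393 hashes to 3, h2=10; 3 taken => place at 0.
328 hashes to 3, h2=5; 3,8,0,5 taken => place at 10.
43 hashes to 4; slot 4 is free => place at 4.
Table: [393, _, _, 874, 43, 434, 266, 72, 723, _, 328, _, _]

5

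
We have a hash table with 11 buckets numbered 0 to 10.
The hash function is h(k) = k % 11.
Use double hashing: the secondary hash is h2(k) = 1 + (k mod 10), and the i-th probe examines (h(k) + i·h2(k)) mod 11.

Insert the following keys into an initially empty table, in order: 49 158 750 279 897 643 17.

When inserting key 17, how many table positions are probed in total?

3

49: h=5 => slot 5
158: h=4 => slot 4
750: h=2 => slot 2
279: h=4, h2=10, probe 4,3 => slot 3
897: h=6 => slot 6
643: h=5, h2=4, probe 5,9 => slot 9
17: h=6, h2=8, probe 6,3,0 => slot 0
Table: [17, ., 750, 279, 158, 49, 897, ., ., 643, .]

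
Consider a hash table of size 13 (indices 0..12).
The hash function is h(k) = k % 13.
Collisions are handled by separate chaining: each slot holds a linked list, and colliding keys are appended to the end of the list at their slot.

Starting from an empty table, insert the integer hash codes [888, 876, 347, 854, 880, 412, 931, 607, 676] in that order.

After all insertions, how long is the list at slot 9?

5

Insert 888: h=4, bucket 4 empty -> new chain.
Insert 876: h=5, bucket 5 empty -> new chain.
Insert 347: h=9, bucket 9 empty -> new chain.
Insert 854: h=9, bucket 9 nonempty -> append to chain.
Insert 880: h=9, bucket 9 nonempty -> append to chain.
Insert 412: h=9, bucket 9 nonempty -> append to chain.
Insert 931: h=8, bucket 8 empty -> new chain.
Insert 607: h=9, bucket 9 nonempty -> append to chain.
Insert 676: h=0, bucket 0 empty -> new chain.
Final buckets:
0: 676
1: .
2: .
3: .
4: 888
5: 876
6: .
7: .
8: 931
9: 347 -> 854 -> 880 -> 412 -> 607
10: .
11: .
12: .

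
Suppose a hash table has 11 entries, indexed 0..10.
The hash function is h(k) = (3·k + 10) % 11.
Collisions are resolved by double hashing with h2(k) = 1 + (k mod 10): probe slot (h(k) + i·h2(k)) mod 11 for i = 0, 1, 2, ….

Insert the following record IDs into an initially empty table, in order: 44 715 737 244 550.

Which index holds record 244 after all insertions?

4

44: h=10 -> slot 10
715: h=10, h2=6, probe 10,5 -> slot 5
737: h=10, h2=8, probe 10,7 -> slot 7
244: h=5, h2=5, probe 5,10,4 -> slot 4
550: h=10, h2=1, probe 10,0 -> slot 0
Table: [550, ∅, ∅, ∅, 244, 715, ∅, 737, ∅, ∅, 44]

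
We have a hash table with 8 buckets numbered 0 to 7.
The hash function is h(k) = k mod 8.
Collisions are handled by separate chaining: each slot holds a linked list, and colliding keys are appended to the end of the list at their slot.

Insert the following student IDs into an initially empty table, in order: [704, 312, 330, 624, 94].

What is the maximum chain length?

704 -> bucket 0
312 -> bucket 0 (collision)
330 -> bucket 2
624 -> bucket 0 (collision)
94 -> bucket 6
Final buckets:
0: 704 -> 312 -> 624
1: _
2: 330
3: _
4: _
5: _
6: 94
7: _

3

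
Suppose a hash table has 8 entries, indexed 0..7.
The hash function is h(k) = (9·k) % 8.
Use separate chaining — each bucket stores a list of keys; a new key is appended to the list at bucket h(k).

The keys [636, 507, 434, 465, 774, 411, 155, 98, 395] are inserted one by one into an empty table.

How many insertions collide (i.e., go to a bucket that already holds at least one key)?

636 → bucket 4
507 → bucket 3
434 → bucket 2
465 → bucket 1
774 → bucket 6
411 → bucket 3 (collision)
155 → bucket 3 (collision)
98 → bucket 2 (collision)
395 → bucket 3 (collision)
Final buckets:
0: _
1: 465
2: 434 -> 98
3: 507 -> 411 -> 155 -> 395
4: 636
5: _
6: 774
7: _

4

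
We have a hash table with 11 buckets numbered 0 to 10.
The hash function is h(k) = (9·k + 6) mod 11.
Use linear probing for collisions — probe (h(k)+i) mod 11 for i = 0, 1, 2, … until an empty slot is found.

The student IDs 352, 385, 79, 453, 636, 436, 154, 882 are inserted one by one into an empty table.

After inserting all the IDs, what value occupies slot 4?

352: h=6 -> slot 6
385: h=6, probe 6,7 -> slot 7
79: h=2 -> slot 2
453: h=2, probe 2,3 -> slot 3
636: h=10 -> slot 10
436: h=3, probe 3,4 -> slot 4
154: h=6, probe 6,7,8 -> slot 8
882: h=2, probe 2,3,4,5 -> slot 5
Table: [∅, ∅, 79, 453, 436, 882, 352, 385, 154, ∅, 636]

436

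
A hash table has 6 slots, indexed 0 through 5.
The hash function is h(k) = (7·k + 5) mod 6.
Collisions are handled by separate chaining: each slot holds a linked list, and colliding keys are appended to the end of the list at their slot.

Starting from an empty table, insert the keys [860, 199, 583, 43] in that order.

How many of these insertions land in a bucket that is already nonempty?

860 → bucket 1
199 → bucket 0
583 → bucket 0 (collision)
43 → bucket 0 (collision)
Final buckets:
0: 199 -> 583 -> 43
1: 860
2: —
3: —
4: —
5: —

2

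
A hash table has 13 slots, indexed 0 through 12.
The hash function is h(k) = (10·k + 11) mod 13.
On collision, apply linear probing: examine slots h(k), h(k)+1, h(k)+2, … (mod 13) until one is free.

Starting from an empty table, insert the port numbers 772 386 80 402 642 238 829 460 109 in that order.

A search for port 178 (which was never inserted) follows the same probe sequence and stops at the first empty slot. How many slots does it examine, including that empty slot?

Insert 772: h=9, slot 9 empty => index 9.
Insert 386: h=10, slot 10 empty => index 10.
Insert 80: h=5, slot 5 empty => index 5.
Insert 402: h=1, slot 1 empty => index 1.
Insert 642: h=9, slots 9,10 occupied => index 11.
Insert 238: h=12, slot 12 empty => index 12.
Insert 829: h=7, slot 7 empty => index 7.
Insert 460: h=9, slots 9,10,11,12 occupied => index 0.
Insert 109: h=9, slots 9,10,11,12,0,1 occupied => index 2.
Table: [460, 402, 109, —, —, 80, —, 829, —, 772, 386, 642, 238]
Lookup 178: h=10, probe 10,11,12,0,1,2,3 → slot 3 empty, not found.

7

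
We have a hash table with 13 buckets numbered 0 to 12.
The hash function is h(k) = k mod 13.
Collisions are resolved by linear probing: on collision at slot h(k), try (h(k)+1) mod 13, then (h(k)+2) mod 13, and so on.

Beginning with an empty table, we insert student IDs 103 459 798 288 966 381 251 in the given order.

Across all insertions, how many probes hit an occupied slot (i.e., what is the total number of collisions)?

9

Insert 103: h=12, slot 12 empty => index 12.
Insert 459: h=4, slot 4 empty => index 4.
Insert 798: h=5, slot 5 empty => index 5.
Insert 288: h=2, slot 2 empty => index 2.
Insert 966: h=4, slots 4,5 occupied => index 6.
Insert 381: h=4, slots 4,5,6 occupied => index 7.
Insert 251: h=4, slots 4,5,6,7 occupied => index 8.
Table: [—, —, 288, —, 459, 798, 966, 381, 251, —, —, —, 103]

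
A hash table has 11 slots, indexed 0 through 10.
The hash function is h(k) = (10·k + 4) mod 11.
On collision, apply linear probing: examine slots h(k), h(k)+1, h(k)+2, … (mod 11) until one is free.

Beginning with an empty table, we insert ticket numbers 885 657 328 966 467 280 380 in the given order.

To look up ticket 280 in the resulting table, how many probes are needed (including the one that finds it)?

3

885 hashes to 10; slot 10 is free -> place at 10.
657 hashes to 7; slot 7 is free -> place at 7.
328 hashes to 6; slot 6 is free -> place at 6.
966 hashes to 6; 6,7 taken -> place at 8.
467 hashes to 10; 10 taken -> place at 0.
280 hashes to 10; 10,0 taken -> place at 1.
380 hashes to 9; slot 9 is free -> place at 9.
Table: [467, 280, —, —, —, —, 328, 657, 966, 380, 885]
Lookup 280: h=10, probe 10,0,1 → found at 1.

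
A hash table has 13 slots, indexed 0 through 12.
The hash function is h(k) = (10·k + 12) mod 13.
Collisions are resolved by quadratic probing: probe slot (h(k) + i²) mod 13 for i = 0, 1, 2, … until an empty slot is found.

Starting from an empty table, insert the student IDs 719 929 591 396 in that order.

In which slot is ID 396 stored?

Insert 719: h=0, slot 0 empty => index 0.
Insert 929: h=7, slot 7 empty => index 7.
Insert 591: h=7, slot 7 occupied => index 8.
Insert 396: h=7, slots 7,8 occupied => index 11.
Table: [719, ∅, ∅, ∅, ∅, ∅, ∅, 929, 591, ∅, ∅, 396, ∅]

11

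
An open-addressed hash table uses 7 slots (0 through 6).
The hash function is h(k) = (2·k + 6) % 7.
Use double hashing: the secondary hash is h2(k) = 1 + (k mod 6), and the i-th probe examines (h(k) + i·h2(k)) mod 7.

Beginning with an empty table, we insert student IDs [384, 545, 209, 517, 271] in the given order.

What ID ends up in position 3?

545

384 hashes to 4; slot 4 is free => place at 4.
545 hashes to 4, h2=6; 4 taken => place at 3.
209 hashes to 4, h2=6; 4,3 taken => place at 2.
517 hashes to 4, h2=2; 4 taken => place at 6.
271 hashes to 2, h2=2; 2,4,6 taken => place at 1.
Table: [_, 271, 209, 545, 384, _, 517]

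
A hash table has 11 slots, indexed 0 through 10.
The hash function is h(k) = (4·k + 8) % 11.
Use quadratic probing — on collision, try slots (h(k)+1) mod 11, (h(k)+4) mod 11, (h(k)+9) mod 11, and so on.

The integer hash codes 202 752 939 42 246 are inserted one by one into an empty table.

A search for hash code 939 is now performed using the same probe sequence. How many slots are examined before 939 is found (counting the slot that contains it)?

202: h=2 → slot 2
752: h=2, probe 2,3 → slot 3
939: h=2, probe 2,3,6 → slot 6
42: h=0 → slot 0
246: h=2, probe 2,3,6,0,7 → slot 7
Table: [42, ∅, 202, 752, ∅, ∅, 939, 246, ∅, ∅, ∅]
Lookup 939: h=2, probe 2,3,6 → found at 6.

3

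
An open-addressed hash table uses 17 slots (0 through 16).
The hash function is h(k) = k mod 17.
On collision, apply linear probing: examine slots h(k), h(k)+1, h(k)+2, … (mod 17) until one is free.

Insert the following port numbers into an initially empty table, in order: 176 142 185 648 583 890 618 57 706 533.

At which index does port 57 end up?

10

176 hashes to 6; slot 6 is free -> place at 6.
142 hashes to 6; 6 taken -> place at 7.
185 hashes to 15; slot 15 is free -> place at 15.
648 hashes to 2; slot 2 is free -> place at 2.
583 hashes to 5; slot 5 is free -> place at 5.
890 hashes to 6; 6,7 taken -> place at 8.
618 hashes to 6; 6,7,8 taken -> place at 9.
57 hashes to 6; 6,7,8,9 taken -> place at 10.
706 hashes to 9; 9,10 taken -> place at 11.
533 hashes to 6; 6,7,8,9,10,11 taken -> place at 12.
Table: [_, _, 648, _, _, 583, 176, 142, 890, 618, 57, 706, 533, _, _, 185, _]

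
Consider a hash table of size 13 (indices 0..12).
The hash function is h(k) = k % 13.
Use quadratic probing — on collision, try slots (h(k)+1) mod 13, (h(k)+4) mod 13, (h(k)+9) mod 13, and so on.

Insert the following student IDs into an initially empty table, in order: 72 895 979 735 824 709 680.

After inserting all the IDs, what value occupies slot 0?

680

72 hashes to 7; slot 7 is free => place at 7.
895 hashes to 11; slot 11 is free => place at 11.
979 hashes to 4; slot 4 is free => place at 4.
735 hashes to 7; 7 taken => place at 8.
824 hashes to 5; slot 5 is free => place at 5.
709 hashes to 7; 7,8,11 taken => place at 3.
680 hashes to 4; 4,5,8 taken => place at 0.
Table: [680, -, -, 709, 979, 824, -, 72, 735, -, -, 895, -]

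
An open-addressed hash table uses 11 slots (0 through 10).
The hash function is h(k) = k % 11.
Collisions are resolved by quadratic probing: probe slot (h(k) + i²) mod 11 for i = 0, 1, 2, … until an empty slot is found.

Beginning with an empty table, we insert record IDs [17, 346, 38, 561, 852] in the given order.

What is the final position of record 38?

Insert 17: h=6, slot 6 empty -> index 6.
Insert 346: h=5, slot 5 empty -> index 5.
Insert 38: h=5, slots 5,6 occupied -> index 9.
Insert 561: h=0, slot 0 empty -> index 0.
Insert 852: h=5, slots 5,6,9 occupied -> index 3.
Table: [561, _, _, 852, _, 346, 17, _, _, 38, _]

9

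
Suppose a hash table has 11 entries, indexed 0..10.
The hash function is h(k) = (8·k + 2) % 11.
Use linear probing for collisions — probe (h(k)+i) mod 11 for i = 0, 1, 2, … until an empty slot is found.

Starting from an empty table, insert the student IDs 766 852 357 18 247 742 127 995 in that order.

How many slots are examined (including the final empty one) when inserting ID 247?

3

766: h=3 => slot 3
852: h=9 => slot 9
357: h=9, probe 9,10 => slot 10
18: h=3, probe 3,4 => slot 4
247: h=9, probe 9,10,0 => slot 0
742: h=9, probe 9,10,0,1 => slot 1
127: h=6 => slot 6
995: h=9, probe 9,10,0,1,2 => slot 2
Table: [247, 742, 995, 766, 18, _, 127, _, _, 852, 357]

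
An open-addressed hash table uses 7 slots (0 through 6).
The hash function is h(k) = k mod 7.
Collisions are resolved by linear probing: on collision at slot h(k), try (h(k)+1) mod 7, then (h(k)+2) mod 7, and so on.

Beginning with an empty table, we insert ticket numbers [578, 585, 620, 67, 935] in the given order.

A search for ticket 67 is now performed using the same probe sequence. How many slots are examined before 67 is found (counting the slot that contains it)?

4

Insert 578: h=4, slot 4 empty => index 4.
Insert 585: h=4, slot 4 occupied => index 5.
Insert 620: h=4, slots 4,5 occupied => index 6.
Insert 67: h=4, slots 4,5,6 occupied => index 0.
Insert 935: h=4, slots 4,5,6,0 occupied => index 1.
Table: [67, 935, ., ., 578, 585, 620]
Lookup 67: h=4, probe 4,5,6,0 → found at 0.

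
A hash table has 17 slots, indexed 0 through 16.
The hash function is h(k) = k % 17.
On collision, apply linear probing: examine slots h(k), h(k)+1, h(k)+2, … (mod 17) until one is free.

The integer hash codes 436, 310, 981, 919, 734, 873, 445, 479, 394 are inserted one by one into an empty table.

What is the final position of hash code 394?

Insert 436: h=11, slot 11 empty → index 11.
Insert 310: h=4, slot 4 empty → index 4.
Insert 981: h=12, slot 12 empty → index 12.
Insert 919: h=1, slot 1 empty → index 1.
Insert 734: h=3, slot 3 empty → index 3.
Insert 873: h=6, slot 6 empty → index 6.
Insert 445: h=3, slots 3,4 occupied → index 5.
Insert 479: h=3, slots 3,4,5,6 occupied → index 7.
Insert 394: h=3, slots 3,4,5,6,7 occupied → index 8.
Table: [., 919, ., 734, 310, 445, 873, 479, 394, ., ., 436, 981, ., ., ., .]

8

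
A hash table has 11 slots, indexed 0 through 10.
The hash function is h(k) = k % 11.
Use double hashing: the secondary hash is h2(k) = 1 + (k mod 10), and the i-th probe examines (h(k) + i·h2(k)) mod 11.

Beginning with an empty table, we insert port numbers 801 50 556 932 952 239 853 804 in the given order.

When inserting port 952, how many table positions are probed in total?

3

Insert 801: h=9, slot 9 empty → index 9.
Insert 50: h=6, slot 6 empty → index 6.
Insert 556: h=6, h2=7, slot 6 occupied → index 2.
Insert 932: h=8, slot 8 empty → index 8.
Insert 952: h=6, h2=3, slots 6,9 occupied → index 1.
Insert 239: h=8, h2=10, slot 8 occupied → index 7.
Insert 853: h=6, h2=4, slot 6 occupied → index 10.
Insert 804: h=1, h2=5, slots 1,6 occupied → index 0.
Table: [804, 952, 556, ., ., ., 50, 239, 932, 801, 853]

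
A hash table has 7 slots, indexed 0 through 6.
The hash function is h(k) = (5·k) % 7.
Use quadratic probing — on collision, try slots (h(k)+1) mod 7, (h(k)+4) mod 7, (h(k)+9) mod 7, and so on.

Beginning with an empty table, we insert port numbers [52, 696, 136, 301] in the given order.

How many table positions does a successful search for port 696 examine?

Insert 52: h=1, slot 1 empty → index 1.
Insert 696: h=1, slot 1 occupied → index 2.
Insert 136: h=1, slots 1,2 occupied → index 5.
Insert 301: h=0, slot 0 empty → index 0.
Table: [301, 52, 696, -, -, 136, -]
Lookup 696: h=1, probe 1,2 → found at 2.

2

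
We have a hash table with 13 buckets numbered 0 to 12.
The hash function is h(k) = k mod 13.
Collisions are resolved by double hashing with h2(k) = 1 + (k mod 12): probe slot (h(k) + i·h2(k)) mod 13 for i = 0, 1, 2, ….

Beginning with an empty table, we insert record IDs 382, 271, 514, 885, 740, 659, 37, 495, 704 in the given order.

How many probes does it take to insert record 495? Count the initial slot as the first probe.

382: h=5 -> slot 5
271: h=11 -> slot 11
514: h=7 -> slot 7
885: h=1 -> slot 1
740: h=12 -> slot 12
659: h=9 -> slot 9
37: h=11, h2=2, probe 11,0 -> slot 0
495: h=1, h2=4, probe 1,5,9,0,4 -> slot 4
704: h=2 -> slot 2
Table: [37, 885, 704, ∅, 495, 382, ∅, 514, ∅, 659, ∅, 271, 740]

5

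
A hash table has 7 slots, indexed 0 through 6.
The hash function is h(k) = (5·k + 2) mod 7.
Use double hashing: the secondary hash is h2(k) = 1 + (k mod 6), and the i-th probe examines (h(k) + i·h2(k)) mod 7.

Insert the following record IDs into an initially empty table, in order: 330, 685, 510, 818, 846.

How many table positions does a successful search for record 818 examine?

330: h=0 => slot 0
685: h=4 => slot 4
510: h=4, h2=1, probe 4,5 => slot 5
818: h=4, h2=3, probe 4,0,3 => slot 3
846: h=4, h2=1, probe 4,5,6 => slot 6
Table: [330, _, _, 818, 685, 510, 846]
Lookup 818: h=4, h2=3, probe 4,0,3 → found at 3.

3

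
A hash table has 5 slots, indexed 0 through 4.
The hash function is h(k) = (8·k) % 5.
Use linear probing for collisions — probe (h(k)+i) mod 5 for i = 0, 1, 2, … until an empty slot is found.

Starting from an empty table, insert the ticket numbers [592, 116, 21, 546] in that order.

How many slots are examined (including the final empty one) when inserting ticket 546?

3

592 hashes to 1; slot 1 is free => place at 1.
116 hashes to 3; slot 3 is free => place at 3.
21 hashes to 3; 3 taken => place at 4.
546 hashes to 3; 3,4 taken => place at 0.
Table: [546, 592, ∅, 116, 21]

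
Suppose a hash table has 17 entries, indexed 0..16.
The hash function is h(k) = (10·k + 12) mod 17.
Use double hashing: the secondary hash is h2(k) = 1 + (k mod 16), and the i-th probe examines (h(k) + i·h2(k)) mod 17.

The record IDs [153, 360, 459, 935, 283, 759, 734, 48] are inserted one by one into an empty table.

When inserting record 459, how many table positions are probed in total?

Insert 153: h=12, slot 12 empty → index 12.
Insert 360: h=8, slot 8 empty → index 8.
Insert 459: h=12, h2=12, slot 12 occupied → index 7.
Insert 935: h=12, h2=8, slot 12 occupied → index 3.
Insert 283: h=3, h2=12, slot 3 occupied → index 15.
Insert 759: h=3, h2=8, slot 3 occupied → index 11.
Insert 734: h=8, h2=15, slot 8 occupied → index 6.
Insert 48: h=16, slot 16 empty → index 16.
Table: [∅, ∅, ∅, 935, ∅, ∅, 734, 459, 360, ∅, ∅, 759, 153, ∅, ∅, 283, 48]

2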